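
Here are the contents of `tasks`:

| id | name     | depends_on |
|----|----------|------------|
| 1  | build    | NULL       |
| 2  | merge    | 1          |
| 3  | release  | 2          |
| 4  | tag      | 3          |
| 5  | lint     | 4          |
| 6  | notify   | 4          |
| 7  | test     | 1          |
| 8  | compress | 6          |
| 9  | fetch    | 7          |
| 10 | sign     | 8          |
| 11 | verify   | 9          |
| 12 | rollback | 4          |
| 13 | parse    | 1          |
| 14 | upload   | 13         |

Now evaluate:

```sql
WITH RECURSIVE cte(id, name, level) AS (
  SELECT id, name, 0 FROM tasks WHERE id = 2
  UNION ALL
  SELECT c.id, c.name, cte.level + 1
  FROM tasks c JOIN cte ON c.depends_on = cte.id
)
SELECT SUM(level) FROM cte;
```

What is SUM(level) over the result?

Base: id=2 (merge) at level 0.
Iteration 1: rows with depends_on in {2} -> release (id 3, level 1).
Iteration 2: rows with depends_on in {3} -> tag (id 4, level 2).
Iteration 3: rows with depends_on in {4} -> lint (id 5, level 3), notify (id 6, level 3), rollback (id 12, level 3).
Iteration 4: rows with depends_on in {5,6,12} -> compress (id 8, level 4).
Iteration 5: rows with depends_on in {8} -> sign (id 10, level 5).
Iteration 6: no rows with depends_on in {10}; recursion stops.
SUM(level) = 0 + 1 + 2 + 3 + 3 + 3 + 4 + 5 = 21.

21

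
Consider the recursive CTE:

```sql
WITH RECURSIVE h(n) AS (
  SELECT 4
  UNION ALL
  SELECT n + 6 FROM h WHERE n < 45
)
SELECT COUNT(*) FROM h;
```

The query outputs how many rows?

8

Base: n=4.
Iteration 1: 4 < 45 holds -> n = 4 + 6 = 10.
Iteration 2: 10 < 45 holds -> n = 10 + 6 = 16.
Iteration 3: 16 < 45 holds -> n = 16 + 6 = 22.
Iteration 4: 22 < 45 holds -> n = 22 + 6 = 28.
Iteration 5: 28 < 45 holds -> n = 28 + 6 = 34.
Iteration 6: 34 < 45 holds -> n = 34 + 6 = 40.
Iteration 7: 40 < 45 holds -> n = 40 + 6 = 46.
Iteration 8: 46 < 45 fails; recursion stops.
Total rows emitted: 8.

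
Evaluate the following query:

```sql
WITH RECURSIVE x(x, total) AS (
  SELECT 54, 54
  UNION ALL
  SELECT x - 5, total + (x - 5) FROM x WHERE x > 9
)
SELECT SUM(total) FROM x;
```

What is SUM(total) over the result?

Base: x=54, total=54.
Iteration 1: 54 > 9 holds -> x = 54 - 5 = 49, total = 54 + 49 = 103.
Iteration 2: 49 > 9 holds -> x = 49 - 5 = 44, total = 103 + 44 = 147.
Iteration 3: 44 > 9 holds -> x = 44 - 5 = 39, total = 147 + 39 = 186.
Iteration 4: 39 > 9 holds -> x = 39 - 5 = 34, total = 186 + 34 = 220.
Iteration 5: 34 > 9 holds -> x = 34 - 5 = 29, total = 220 + 29 = 249.
Iteration 6: 29 > 9 holds -> x = 29 - 5 = 24, total = 249 + 24 = 273.
Iteration 7: 24 > 9 holds -> x = 24 - 5 = 19, total = 273 + 19 = 292.
Iteration 8: 19 > 9 holds -> x = 19 - 5 = 14, total = 292 + 14 = 306.
Iteration 9: 14 > 9 holds -> x = 14 - 5 = 9, total = 306 + 9 = 315.
Iteration 10: 9 > 9 fails; recursion stops.
SUM(total) = 54 + 103 + 147 + 186 + 220 + 249 + 273 + 292 + 306 + 315 = 2145.

2145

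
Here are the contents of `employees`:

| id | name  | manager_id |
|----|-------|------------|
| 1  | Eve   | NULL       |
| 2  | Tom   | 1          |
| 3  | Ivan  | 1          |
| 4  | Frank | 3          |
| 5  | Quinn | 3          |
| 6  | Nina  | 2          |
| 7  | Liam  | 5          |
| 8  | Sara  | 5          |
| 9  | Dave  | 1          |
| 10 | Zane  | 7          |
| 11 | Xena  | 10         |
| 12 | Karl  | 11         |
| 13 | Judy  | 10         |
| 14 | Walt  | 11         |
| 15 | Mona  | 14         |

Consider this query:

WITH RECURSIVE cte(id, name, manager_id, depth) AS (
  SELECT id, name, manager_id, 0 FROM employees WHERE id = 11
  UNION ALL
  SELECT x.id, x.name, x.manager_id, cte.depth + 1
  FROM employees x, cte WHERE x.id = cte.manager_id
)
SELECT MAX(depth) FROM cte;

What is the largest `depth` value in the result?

Base: id=11 (Xena), manager_id=10, depth 0.
Iteration 1: join on id=10 -> Zane (id 10, manager_id=7, depth 1).
Iteration 2: join on id=7 -> Liam (id 7, manager_id=5, depth 2).
Iteration 3: join on id=5 -> Quinn (id 5, manager_id=3, depth 3).
Iteration 4: join on id=3 -> Ivan (id 3, manager_id=1, depth 4).
Iteration 5: join on id=1 -> Eve (id 1, manager_id=NULL, depth 5).
Iteration 6: manager_id is NULL; no match; recursion stops.
depth values: 0, 1, 2, 3, 4, 5; the maximum is 5.

5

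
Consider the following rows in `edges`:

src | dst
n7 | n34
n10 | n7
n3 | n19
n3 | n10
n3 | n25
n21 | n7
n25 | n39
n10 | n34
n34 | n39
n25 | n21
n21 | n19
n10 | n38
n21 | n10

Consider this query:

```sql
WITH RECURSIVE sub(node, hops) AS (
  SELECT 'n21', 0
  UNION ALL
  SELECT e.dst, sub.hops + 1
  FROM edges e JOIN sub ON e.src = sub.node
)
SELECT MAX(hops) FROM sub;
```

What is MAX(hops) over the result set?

4

Base: (n21, hops=0).
Iteration 1: edges from {n21} -> (n10, hops=1), (n19, hops=1), (n7, hops=1).
Iteration 2: edges from {n10,n19,n7} -> (n34, hops=2) x2, (n38, hops=2), (n7, hops=2). [UNION ALL keeps all 4 new rows, including repeats]
Iteration 3: edges from {n34,n38,n7} -> (n34, hops=3), (n39, hops=3) x2. [UNION ALL keeps all 3 new rows, including repeats]
Iteration 4: edges from {n34,n39} -> (n39, hops=4).
Iteration 5: no outgoing edges from {n39}; recursion stops.
hops values: 0, 1, 1, 1, 2, 2, 2, 2, 3, 3, 3, 4; the maximum is 4.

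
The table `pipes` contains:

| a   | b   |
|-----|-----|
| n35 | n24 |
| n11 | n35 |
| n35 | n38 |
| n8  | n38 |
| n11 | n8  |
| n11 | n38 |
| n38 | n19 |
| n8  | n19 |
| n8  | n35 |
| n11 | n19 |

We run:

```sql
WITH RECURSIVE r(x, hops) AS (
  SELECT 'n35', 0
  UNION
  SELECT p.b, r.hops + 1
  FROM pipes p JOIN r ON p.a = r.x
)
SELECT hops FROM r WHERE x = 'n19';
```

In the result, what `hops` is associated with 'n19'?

2

Base: (n35, hops=0).
Iteration 1: edges from {n35} -> (n24, hops=1), (n38, hops=1).
Iteration 2: edges from {n24,n38} -> (n19, hops=2).
Iteration 3: no outgoing edges from {n19}; recursion stops.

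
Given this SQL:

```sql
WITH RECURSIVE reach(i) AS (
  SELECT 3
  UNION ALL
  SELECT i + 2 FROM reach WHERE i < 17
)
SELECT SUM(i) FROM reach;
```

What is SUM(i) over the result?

Base: i=3.
Iteration 1: 3 < 17 holds -> i = 3 + 2 = 5.
Iteration 2: 5 < 17 holds -> i = 5 + 2 = 7.
Iteration 3: 7 < 17 holds -> i = 7 + 2 = 9.
Iteration 4: 9 < 17 holds -> i = 9 + 2 = 11.
Iteration 5: 11 < 17 holds -> i = 11 + 2 = 13.
Iteration 6: 13 < 17 holds -> i = 13 + 2 = 15.
Iteration 7: 15 < 17 holds -> i = 15 + 2 = 17.
Iteration 8: 17 < 17 fails; recursion stops.
SUM(i) = 3 + 5 + 7 + 9 + 11 + 13 + 15 + 17 = 80.

80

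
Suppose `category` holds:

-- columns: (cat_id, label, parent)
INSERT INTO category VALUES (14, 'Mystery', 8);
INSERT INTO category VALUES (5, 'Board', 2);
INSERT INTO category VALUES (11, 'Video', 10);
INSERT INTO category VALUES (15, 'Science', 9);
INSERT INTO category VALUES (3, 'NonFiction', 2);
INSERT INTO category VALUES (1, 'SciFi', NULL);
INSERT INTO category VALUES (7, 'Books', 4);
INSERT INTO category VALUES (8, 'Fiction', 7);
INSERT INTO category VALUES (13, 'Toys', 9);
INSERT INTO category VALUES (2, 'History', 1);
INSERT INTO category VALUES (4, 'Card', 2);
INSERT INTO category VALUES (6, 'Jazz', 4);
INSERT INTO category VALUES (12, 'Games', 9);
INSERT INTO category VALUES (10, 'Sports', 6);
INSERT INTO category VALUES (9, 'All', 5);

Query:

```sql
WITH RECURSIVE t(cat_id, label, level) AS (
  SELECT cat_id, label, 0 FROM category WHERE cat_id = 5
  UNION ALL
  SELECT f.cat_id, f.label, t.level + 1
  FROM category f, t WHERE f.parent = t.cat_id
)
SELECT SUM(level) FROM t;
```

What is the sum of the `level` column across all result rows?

7

Base: cat_id=5 (Board) at level 0.
Iteration 1: rows with parent in {5} -> All (id 9, level 1).
Iteration 2: rows with parent in {9} -> Games (id 12, level 2), Toys (id 13, level 2), Science (id 15, level 2).
Iteration 3: no rows with parent in {12,13,15}; recursion stops.
SUM(level) = 0 + 1 + 2 + 2 + 2 = 7.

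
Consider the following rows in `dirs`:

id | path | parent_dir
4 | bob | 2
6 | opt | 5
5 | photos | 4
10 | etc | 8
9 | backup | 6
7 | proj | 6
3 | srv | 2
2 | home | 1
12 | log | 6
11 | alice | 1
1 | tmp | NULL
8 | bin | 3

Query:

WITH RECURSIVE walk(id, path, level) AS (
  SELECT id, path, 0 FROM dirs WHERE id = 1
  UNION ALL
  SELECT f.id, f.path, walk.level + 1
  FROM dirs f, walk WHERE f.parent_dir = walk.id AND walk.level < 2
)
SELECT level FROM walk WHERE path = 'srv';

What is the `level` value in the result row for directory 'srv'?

Base: id=1 (tmp) at level 0.
Iteration 1: rows with parent_dir in {1} -> home (id 2, level 1), alice (id 11, level 1).
Iteration 2: rows with parent_dir in {2,11} -> srv (id 3, level 2), bob (id 4, level 2).
Iteration 3: level < 2 fails for all current rows; recursion stops.

2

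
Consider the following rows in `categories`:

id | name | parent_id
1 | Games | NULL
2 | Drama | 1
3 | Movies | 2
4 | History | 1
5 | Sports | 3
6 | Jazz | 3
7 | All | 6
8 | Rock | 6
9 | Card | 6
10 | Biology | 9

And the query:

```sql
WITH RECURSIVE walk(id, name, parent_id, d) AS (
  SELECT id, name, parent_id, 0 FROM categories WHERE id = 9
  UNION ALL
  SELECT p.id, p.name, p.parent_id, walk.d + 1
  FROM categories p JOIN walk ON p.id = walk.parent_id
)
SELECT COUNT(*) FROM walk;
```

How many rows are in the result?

Base: id=9 (Card), parent_id=6, d 0.
Iteration 1: join on id=6 -> Jazz (id 6, parent_id=3, d 1).
Iteration 2: join on id=3 -> Movies (id 3, parent_id=2, d 2).
Iteration 3: join on id=2 -> Drama (id 2, parent_id=1, d 3).
Iteration 4: join on id=1 -> Games (id 1, parent_id=NULL, d 4).
Iteration 5: parent_id is NULL; no match; recursion stops.
Total rows emitted: 5.

5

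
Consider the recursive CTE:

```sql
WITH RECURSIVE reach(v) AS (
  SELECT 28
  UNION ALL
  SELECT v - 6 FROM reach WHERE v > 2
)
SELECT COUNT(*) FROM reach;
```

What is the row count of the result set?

6

Base: v=28.
Iteration 1: 28 > 2 holds -> v = 28 - 6 = 22.
Iteration 2: 22 > 2 holds -> v = 22 - 6 = 16.
Iteration 3: 16 > 2 holds -> v = 16 - 6 = 10.
Iteration 4: 10 > 2 holds -> v = 10 - 6 = 4.
Iteration 5: 4 > 2 holds -> v = 4 - 6 = -2.
Iteration 6: -2 > 2 fails; recursion stops.
Total rows emitted: 6.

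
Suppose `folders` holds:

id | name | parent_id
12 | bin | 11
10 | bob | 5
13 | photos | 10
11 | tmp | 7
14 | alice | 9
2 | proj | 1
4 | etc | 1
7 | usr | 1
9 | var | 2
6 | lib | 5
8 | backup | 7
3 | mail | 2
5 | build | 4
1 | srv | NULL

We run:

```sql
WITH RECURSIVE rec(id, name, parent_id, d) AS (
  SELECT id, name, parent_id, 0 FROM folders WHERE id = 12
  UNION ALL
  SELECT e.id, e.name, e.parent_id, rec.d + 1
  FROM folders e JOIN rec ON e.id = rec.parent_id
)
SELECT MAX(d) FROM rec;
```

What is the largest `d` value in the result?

Base: id=12 (bin), parent_id=11, d 0.
Iteration 1: join on id=11 -> tmp (id 11, parent_id=7, d 1).
Iteration 2: join on id=7 -> usr (id 7, parent_id=1, d 2).
Iteration 3: join on id=1 -> srv (id 1, parent_id=NULL, d 3).
Iteration 4: parent_id is NULL; no match; recursion stops.
d values: 0, 1, 2, 3; the maximum is 3.

3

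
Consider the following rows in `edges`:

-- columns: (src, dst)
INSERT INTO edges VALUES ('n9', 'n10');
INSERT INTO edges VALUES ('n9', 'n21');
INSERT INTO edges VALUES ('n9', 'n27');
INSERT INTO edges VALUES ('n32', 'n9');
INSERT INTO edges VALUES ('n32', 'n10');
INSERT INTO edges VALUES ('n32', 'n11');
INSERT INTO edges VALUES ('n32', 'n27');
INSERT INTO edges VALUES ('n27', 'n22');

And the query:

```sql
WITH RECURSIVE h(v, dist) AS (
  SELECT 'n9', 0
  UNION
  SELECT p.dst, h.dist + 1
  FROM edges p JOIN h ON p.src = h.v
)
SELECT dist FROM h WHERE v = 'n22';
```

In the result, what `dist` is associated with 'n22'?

Base: (n9, dist=0).
Iteration 1: edges from {n9} -> (n10, dist=1), (n21, dist=1), (n27, dist=1).
Iteration 2: edges from {n10,n21,n27} -> (n22, dist=2).
Iteration 3: no outgoing edges from {n22}; recursion stops.

2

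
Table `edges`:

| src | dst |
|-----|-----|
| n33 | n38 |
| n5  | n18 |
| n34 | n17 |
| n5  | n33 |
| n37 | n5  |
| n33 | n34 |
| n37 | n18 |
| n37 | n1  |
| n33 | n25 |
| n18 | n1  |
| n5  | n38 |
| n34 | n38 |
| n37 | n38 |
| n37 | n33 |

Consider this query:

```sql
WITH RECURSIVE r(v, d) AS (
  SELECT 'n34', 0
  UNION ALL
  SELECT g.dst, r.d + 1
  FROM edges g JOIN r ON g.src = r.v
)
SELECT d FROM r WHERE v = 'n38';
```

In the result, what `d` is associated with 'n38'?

Base: (n34, d=0).
Iteration 1: edges from {n34} -> (n17, d=1), (n38, d=1).
Iteration 2: no outgoing edges from {n17,n38}; recursion stops.

1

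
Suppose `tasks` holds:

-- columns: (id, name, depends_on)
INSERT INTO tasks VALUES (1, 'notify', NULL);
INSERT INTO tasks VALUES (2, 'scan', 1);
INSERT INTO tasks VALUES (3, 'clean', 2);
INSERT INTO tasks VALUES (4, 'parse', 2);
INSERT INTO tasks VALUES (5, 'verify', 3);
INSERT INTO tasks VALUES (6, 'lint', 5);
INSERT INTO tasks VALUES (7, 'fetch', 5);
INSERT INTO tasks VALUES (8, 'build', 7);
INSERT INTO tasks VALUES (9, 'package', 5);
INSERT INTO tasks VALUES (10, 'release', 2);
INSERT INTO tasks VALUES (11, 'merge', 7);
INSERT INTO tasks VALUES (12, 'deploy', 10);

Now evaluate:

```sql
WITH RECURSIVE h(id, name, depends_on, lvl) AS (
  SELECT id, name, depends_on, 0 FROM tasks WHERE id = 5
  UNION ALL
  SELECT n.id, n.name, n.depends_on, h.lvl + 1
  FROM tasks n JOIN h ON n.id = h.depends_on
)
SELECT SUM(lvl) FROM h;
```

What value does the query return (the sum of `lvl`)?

Base: id=5 (verify), depends_on=3, lvl 0.
Iteration 1: join on id=3 -> clean (id 3, depends_on=2, lvl 1).
Iteration 2: join on id=2 -> scan (id 2, depends_on=1, lvl 2).
Iteration 3: join on id=1 -> notify (id 1, depends_on=NULL, lvl 3).
Iteration 4: depends_on is NULL; no match; recursion stops.
SUM(lvl) = 0 + 1 + 2 + 3 = 6.

6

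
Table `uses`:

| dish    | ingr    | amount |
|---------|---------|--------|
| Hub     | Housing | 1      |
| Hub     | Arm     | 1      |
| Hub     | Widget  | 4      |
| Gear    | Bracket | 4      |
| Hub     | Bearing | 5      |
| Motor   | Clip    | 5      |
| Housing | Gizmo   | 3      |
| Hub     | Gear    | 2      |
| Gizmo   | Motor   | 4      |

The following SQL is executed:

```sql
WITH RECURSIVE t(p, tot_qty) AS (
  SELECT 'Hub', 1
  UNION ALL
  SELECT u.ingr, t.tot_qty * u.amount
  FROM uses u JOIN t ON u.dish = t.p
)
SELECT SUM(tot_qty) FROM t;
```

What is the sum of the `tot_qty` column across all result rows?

97

Base: (Hub, tot_qty=1).
Iteration 1: components of {Hub} -> Arm = 1*1 = 1, Bearing = 1*5 = 5, Gear = 1*2 = 2, Housing = 1*1 = 1, Widget = 1*4 = 4.
Iteration 2: components of {Arm,Bearing,Gear,Housing,Widget} -> Bracket = 2*4 = 8, Gizmo = 1*3 = 3.
Iteration 3: components of {Bracket,Gizmo} -> Motor = 3*4 = 12.
Iteration 4: components of {Motor} -> Clip = 12*5 = 60.
Iteration 5: no further components; recursion stops.
SUM(tot_qty) = 1 + 1 + 5 + 4 + 1 + 2 + 3 + 8 + 12 + 60 = 97.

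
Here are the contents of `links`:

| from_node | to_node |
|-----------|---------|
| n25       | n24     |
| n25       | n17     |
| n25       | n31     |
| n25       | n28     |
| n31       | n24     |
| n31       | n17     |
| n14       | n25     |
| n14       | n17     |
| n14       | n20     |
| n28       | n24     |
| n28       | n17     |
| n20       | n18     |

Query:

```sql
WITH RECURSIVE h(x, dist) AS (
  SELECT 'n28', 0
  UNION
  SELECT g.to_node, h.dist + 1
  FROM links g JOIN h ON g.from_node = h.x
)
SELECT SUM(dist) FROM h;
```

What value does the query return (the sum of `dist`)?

2

Base: (n28, dist=0).
Iteration 1: edges from {n28} -> (n17, dist=1), (n24, dist=1).
Iteration 2: no outgoing edges from {n17,n24}; recursion stops.
SUM(dist) = 0 + 1 + 1 = 2.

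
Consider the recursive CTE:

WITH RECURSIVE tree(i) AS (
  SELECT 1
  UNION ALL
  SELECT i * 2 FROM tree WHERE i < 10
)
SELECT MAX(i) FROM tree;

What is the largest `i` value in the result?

Base: i=1.
Iteration 1: 1 < 10 holds -> i = 1 * 2 = 2.
Iteration 2: 2 < 10 holds -> i = 2 * 2 = 4.
Iteration 3: 4 < 10 holds -> i = 4 * 2 = 8.
Iteration 4: 8 < 10 holds -> i = 8 * 2 = 16.
Iteration 5: 16 < 10 fails; recursion stops.
i values: 1, 2, 4, 8, 16; the maximum is 16.

16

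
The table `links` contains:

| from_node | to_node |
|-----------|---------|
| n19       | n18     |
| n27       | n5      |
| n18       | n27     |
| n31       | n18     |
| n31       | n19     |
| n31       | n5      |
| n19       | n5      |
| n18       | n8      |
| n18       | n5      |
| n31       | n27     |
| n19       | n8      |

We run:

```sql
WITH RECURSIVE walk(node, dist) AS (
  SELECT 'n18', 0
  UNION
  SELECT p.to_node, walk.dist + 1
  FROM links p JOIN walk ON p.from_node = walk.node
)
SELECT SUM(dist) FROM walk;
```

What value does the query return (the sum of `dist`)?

Base: (n18, dist=0).
Iteration 1: edges from {n18} -> (n27, dist=1), (n5, dist=1), (n8, dist=1).
Iteration 2: edges from {n27,n5,n8} -> (n5, dist=2).
Iteration 3: no outgoing edges from {n5}; recursion stops.
SUM(dist) = 0 + 1 + 1 + 1 + 2 = 5.

5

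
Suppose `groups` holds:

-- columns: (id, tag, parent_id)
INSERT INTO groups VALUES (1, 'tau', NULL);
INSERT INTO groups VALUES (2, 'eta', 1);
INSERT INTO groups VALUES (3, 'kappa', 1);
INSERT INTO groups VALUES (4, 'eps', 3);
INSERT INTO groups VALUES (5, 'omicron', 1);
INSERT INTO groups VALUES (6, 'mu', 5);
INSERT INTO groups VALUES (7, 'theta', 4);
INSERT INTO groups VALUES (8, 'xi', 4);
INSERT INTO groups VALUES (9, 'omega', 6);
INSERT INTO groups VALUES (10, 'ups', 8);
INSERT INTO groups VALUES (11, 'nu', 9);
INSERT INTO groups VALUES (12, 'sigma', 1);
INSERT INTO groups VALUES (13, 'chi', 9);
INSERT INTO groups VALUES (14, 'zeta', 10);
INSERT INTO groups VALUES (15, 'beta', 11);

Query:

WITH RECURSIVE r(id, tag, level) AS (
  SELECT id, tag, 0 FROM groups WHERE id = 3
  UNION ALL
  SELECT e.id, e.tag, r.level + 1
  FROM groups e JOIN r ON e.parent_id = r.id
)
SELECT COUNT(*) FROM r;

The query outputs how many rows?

6

Base: id=3 (kappa) at level 0.
Iteration 1: rows with parent_id in {3} -> eps (id 4, level 1).
Iteration 2: rows with parent_id in {4} -> theta (id 7, level 2), xi (id 8, level 2).
Iteration 3: rows with parent_id in {7,8} -> ups (id 10, level 3).
Iteration 4: rows with parent_id in {10} -> zeta (id 14, level 4).
Iteration 5: no rows with parent_id in {14}; recursion stops.
Total rows emitted: 6.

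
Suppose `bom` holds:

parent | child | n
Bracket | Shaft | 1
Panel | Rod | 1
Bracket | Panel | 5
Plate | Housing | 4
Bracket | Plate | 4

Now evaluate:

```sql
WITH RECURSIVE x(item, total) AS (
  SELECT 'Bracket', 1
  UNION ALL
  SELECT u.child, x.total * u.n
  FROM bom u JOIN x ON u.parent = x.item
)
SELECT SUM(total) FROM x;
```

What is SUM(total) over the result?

Base: (Bracket, total=1).
Iteration 1: components of {Bracket} -> Panel = 1*5 = 5, Plate = 1*4 = 4, Shaft = 1*1 = 1.
Iteration 2: components of {Panel,Plate,Shaft} -> Housing = 4*4 = 16, Rod = 5*1 = 5.
Iteration 3: no further components; recursion stops.
SUM(total) = 1 + 4 + 5 + 1 + 16 + 5 = 32.

32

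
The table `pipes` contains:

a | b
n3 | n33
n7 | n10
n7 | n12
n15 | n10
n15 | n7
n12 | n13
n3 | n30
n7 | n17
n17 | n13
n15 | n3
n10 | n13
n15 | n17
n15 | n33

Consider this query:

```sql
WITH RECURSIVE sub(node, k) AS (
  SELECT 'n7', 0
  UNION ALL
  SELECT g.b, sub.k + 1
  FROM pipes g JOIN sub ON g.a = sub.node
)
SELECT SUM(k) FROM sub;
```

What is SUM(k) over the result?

9

Base: (n7, k=0).
Iteration 1: edges from {n7} -> (n10, k=1), (n12, k=1), (n17, k=1).
Iteration 2: edges from {n10,n12,n17} -> (n13, k=2) x3. [UNION ALL keeps all 3 new rows, including repeats]
Iteration 3: no outgoing edges from {n13}; recursion stops.
SUM(k) = 0 + 1 + 1 + 1 + 2 + 2 + 2 = 9.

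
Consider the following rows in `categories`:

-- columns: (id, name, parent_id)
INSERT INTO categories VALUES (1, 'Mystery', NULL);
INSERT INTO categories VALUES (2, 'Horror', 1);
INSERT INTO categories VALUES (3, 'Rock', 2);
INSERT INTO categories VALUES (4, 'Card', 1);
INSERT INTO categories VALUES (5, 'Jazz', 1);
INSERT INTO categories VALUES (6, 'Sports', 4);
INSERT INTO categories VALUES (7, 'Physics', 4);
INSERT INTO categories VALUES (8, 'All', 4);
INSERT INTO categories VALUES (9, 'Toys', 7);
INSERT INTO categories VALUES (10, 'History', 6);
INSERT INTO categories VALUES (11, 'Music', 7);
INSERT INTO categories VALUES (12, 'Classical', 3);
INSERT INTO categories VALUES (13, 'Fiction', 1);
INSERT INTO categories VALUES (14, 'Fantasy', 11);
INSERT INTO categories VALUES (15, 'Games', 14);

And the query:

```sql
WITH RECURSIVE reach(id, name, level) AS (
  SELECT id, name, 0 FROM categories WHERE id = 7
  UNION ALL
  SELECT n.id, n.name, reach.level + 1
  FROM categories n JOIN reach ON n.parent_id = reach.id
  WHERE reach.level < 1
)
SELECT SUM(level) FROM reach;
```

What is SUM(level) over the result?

2

Base: id=7 (Physics) at level 0.
Iteration 1: rows with parent_id in {7} -> Toys (id 9, level 1), Music (id 11, level 1).
Iteration 2: level < 1 fails for all current rows; recursion stops.
SUM(level) = 0 + 1 + 1 = 2.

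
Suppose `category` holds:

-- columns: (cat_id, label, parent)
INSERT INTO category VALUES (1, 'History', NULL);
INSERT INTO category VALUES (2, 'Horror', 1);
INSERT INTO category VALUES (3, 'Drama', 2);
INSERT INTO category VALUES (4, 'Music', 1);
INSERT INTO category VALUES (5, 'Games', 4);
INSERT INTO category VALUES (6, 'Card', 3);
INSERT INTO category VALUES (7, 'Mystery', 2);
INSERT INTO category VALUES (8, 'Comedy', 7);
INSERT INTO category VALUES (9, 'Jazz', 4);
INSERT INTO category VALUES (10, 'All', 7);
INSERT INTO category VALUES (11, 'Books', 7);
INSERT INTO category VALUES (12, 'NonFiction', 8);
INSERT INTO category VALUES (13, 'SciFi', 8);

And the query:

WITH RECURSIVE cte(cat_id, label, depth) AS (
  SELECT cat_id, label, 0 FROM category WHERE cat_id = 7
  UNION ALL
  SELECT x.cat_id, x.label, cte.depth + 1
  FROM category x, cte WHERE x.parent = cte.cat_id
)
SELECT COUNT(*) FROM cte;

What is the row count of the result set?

6

Base: cat_id=7 (Mystery) at depth 0.
Iteration 1: rows with parent in {7} -> Comedy (id 8, depth 1), All (id 10, depth 1), Books (id 11, depth 1).
Iteration 2: rows with parent in {8,10,11} -> NonFiction (id 12, depth 2), SciFi (id 13, depth 2).
Iteration 3: no rows with parent in {12,13}; recursion stops.
Total rows emitted: 6.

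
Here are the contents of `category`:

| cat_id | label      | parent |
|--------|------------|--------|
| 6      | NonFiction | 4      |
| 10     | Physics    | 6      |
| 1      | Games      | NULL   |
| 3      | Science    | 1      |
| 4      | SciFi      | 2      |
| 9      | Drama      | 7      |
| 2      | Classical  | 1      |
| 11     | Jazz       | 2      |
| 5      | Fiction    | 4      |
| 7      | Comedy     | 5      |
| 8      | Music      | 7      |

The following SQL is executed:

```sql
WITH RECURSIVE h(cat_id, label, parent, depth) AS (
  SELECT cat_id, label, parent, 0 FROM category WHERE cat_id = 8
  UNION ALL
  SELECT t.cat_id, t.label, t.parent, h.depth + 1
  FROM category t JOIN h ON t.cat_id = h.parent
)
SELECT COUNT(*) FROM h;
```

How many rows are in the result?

6

Base: cat_id=8 (Music), parent=7, depth 0.
Iteration 1: join on cat_id=7 -> Comedy (id 7, parent=5, depth 1).
Iteration 2: join on cat_id=5 -> Fiction (id 5, parent=4, depth 2).
Iteration 3: join on cat_id=4 -> SciFi (id 4, parent=2, depth 3).
Iteration 4: join on cat_id=2 -> Classical (id 2, parent=1, depth 4).
Iteration 5: join on cat_id=1 -> Games (id 1, parent=NULL, depth 5).
Iteration 6: parent is NULL; no match; recursion stops.
Total rows emitted: 6.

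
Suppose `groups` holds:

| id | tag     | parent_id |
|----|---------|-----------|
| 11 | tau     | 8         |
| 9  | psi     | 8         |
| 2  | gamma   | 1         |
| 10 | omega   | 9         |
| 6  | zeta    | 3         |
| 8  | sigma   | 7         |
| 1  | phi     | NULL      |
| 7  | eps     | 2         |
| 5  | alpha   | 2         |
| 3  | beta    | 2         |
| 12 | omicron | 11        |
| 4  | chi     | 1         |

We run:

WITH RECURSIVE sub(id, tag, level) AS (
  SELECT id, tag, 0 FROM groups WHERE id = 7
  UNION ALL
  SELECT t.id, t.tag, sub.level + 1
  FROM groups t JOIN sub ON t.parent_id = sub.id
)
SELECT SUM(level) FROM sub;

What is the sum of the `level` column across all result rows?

11

Base: id=7 (eps) at level 0.
Iteration 1: rows with parent_id in {7} -> sigma (id 8, level 1).
Iteration 2: rows with parent_id in {8} -> psi (id 9, level 2), tau (id 11, level 2).
Iteration 3: rows with parent_id in {9,11} -> omega (id 10, level 3), omicron (id 12, level 3).
Iteration 4: no rows with parent_id in {10,12}; recursion stops.
SUM(level) = 0 + 1 + 2 + 2 + 3 + 3 = 11.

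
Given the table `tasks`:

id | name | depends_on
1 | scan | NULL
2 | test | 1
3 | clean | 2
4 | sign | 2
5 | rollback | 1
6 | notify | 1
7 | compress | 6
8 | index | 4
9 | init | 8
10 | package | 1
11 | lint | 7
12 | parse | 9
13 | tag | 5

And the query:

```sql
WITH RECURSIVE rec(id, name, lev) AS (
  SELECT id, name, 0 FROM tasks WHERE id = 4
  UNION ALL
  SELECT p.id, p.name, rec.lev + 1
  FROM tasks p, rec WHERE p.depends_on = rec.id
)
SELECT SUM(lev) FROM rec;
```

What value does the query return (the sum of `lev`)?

6

Base: id=4 (sign) at lev 0.
Iteration 1: rows with depends_on in {4} -> index (id 8, lev 1).
Iteration 2: rows with depends_on in {8} -> init (id 9, lev 2).
Iteration 3: rows with depends_on in {9} -> parse (id 12, lev 3).
Iteration 4: no rows with depends_on in {12}; recursion stops.
SUM(lev) = 0 + 1 + 2 + 3 = 6.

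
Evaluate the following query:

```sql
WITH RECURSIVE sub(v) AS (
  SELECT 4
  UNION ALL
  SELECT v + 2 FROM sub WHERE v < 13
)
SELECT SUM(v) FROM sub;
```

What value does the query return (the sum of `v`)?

54

Base: v=4.
Iteration 1: 4 < 13 holds -> v = 4 + 2 = 6.
Iteration 2: 6 < 13 holds -> v = 6 + 2 = 8.
Iteration 3: 8 < 13 holds -> v = 8 + 2 = 10.
Iteration 4: 10 < 13 holds -> v = 10 + 2 = 12.
Iteration 5: 12 < 13 holds -> v = 12 + 2 = 14.
Iteration 6: 14 < 13 fails; recursion stops.
SUM(v) = 4 + 6 + 8 + 10 + 12 + 14 = 54.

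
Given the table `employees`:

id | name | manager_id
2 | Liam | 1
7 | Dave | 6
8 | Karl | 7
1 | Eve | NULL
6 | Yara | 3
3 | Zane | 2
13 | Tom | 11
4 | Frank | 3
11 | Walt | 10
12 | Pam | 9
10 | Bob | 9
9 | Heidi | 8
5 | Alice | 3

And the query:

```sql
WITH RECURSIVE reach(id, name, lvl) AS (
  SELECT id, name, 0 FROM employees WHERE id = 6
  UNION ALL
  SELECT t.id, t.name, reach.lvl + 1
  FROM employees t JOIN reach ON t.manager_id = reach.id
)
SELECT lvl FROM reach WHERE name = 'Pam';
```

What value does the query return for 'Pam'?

4

Base: id=6 (Yara) at lvl 0.
Iteration 1: rows with manager_id in {6} -> Dave (id 7, lvl 1).
Iteration 2: rows with manager_id in {7} -> Karl (id 8, lvl 2).
Iteration 3: rows with manager_id in {8} -> Heidi (id 9, lvl 3).
Iteration 4: rows with manager_id in {9} -> Bob (id 10, lvl 4), Pam (id 12, lvl 4).
Iteration 5: rows with manager_id in {10,12} -> Walt (id 11, lvl 5).
Iteration 6: rows with manager_id in {11} -> Tom (id 13, lvl 6).
Iteration 7: no rows with manager_id in {13}; recursion stops.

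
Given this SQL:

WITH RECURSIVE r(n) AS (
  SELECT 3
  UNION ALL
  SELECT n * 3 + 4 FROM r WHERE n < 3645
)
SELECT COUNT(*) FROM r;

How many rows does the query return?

8

Base: n=3.
Iteration 1: 3 < 3645 holds -> n = 3 * 3 + 4 = 13.
Iteration 2: 13 < 3645 holds -> n = 13 * 3 + 4 = 43.
Iteration 3: 43 < 3645 holds -> n = 43 * 3 + 4 = 133.
Iteration 4: 133 < 3645 holds -> n = 133 * 3 + 4 = 403.
Iteration 5: 403 < 3645 holds -> n = 403 * 3 + 4 = 1213.
Iteration 6: 1213 < 3645 holds -> n = 1213 * 3 + 4 = 3643.
Iteration 7: 3643 < 3645 holds -> n = 3643 * 3 + 4 = 10933.
Iteration 8: 10933 < 3645 fails; recursion stops.
Total rows emitted: 8.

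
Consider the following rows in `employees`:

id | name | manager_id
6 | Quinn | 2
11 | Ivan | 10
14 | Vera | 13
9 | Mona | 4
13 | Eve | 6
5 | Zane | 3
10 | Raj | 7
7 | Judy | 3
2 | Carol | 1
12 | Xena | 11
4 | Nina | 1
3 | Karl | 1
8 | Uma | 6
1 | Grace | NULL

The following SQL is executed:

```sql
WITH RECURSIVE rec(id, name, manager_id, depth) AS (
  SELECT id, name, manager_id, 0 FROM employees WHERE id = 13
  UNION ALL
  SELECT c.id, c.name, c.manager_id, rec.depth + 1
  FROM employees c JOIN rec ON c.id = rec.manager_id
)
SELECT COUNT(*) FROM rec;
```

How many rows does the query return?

4

Base: id=13 (Eve), manager_id=6, depth 0.
Iteration 1: join on id=6 -> Quinn (id 6, manager_id=2, depth 1).
Iteration 2: join on id=2 -> Carol (id 2, manager_id=1, depth 2).
Iteration 3: join on id=1 -> Grace (id 1, manager_id=NULL, depth 3).
Iteration 4: manager_id is NULL; no match; recursion stops.
Total rows emitted: 4.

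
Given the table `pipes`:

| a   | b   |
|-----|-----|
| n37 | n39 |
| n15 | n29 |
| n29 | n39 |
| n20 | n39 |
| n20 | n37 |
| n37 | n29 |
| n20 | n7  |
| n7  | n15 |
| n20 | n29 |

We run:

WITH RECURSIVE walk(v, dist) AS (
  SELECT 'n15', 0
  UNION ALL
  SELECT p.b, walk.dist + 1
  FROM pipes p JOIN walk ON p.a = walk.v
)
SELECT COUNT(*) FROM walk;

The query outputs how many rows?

3

Base: (n15, dist=0).
Iteration 1: edges from {n15} -> (n29, dist=1).
Iteration 2: edges from {n29} -> (n39, dist=2).
Iteration 3: no outgoing edges from {n39}; recursion stops.
Total rows emitted: 3.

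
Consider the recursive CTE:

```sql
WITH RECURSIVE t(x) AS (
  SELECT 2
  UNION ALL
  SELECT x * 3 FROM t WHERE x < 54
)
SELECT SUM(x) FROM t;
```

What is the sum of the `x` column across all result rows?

80

Base: x=2.
Iteration 1: 2 < 54 holds -> x = 2 * 3 = 6.
Iteration 2: 6 < 54 holds -> x = 6 * 3 = 18.
Iteration 3: 18 < 54 holds -> x = 18 * 3 = 54.
Iteration 4: 54 < 54 fails; recursion stops.
SUM(x) = 2 + 6 + 18 + 54 = 80.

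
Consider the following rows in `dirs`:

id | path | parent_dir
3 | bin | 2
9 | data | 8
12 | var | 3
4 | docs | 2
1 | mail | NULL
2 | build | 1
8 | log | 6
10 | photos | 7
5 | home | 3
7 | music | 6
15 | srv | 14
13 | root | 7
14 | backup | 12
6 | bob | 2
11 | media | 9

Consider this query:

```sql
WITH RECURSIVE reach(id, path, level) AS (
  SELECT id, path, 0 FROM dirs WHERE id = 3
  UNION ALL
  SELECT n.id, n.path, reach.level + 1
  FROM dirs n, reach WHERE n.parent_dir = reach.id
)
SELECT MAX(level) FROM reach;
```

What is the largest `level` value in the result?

Base: id=3 (bin) at level 0.
Iteration 1: rows with parent_dir in {3} -> home (id 5, level 1), var (id 12, level 1).
Iteration 2: rows with parent_dir in {5,12} -> backup (id 14, level 2).
Iteration 3: rows with parent_dir in {14} -> srv (id 15, level 3).
Iteration 4: no rows with parent_dir in {15}; recursion stops.
level values: 0, 1, 1, 2, 3; the maximum is 3.

3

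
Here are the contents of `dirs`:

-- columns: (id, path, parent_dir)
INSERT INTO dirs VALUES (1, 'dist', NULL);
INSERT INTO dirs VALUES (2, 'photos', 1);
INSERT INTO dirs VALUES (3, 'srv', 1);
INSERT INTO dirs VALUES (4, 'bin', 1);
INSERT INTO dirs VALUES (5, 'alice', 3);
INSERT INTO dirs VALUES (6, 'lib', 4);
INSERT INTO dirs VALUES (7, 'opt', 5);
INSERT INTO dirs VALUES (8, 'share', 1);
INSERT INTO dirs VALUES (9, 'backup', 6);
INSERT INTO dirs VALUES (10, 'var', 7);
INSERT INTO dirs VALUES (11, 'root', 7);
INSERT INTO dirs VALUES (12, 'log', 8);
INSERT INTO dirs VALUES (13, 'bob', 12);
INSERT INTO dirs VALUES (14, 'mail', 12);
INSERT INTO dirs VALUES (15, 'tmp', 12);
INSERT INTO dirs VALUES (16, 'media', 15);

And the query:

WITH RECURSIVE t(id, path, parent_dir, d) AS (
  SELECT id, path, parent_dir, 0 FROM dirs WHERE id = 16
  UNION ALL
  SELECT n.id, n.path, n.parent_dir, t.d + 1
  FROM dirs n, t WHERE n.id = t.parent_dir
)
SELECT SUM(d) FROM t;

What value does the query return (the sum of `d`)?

Base: id=16 (media), parent_dir=15, d 0.
Iteration 1: join on id=15 -> tmp (id 15, parent_dir=12, d 1).
Iteration 2: join on id=12 -> log (id 12, parent_dir=8, d 2).
Iteration 3: join on id=8 -> share (id 8, parent_dir=1, d 3).
Iteration 4: join on id=1 -> dist (id 1, parent_dir=NULL, d 4).
Iteration 5: parent_dir is NULL; no match; recursion stops.
SUM(d) = 0 + 1 + 2 + 3 + 4 = 10.

10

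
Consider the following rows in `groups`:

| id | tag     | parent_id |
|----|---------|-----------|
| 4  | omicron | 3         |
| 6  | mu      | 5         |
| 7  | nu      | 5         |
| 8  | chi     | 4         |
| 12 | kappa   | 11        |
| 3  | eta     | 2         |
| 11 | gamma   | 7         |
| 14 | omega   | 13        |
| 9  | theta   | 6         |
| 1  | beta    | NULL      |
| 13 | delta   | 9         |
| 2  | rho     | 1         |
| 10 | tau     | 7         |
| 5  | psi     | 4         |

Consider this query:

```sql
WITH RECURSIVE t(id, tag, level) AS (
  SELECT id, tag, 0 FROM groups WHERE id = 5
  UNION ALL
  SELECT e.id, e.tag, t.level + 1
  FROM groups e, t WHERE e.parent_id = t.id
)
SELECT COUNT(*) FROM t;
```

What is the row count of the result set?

9

Base: id=5 (psi) at level 0.
Iteration 1: rows with parent_id in {5} -> mu (id 6, level 1), nu (id 7, level 1).
Iteration 2: rows with parent_id in {6,7} -> theta (id 9, level 2), tau (id 10, level 2), gamma (id 11, level 2).
Iteration 3: rows with parent_id in {9,10,11} -> kappa (id 12, level 3), delta (id 13, level 3).
Iteration 4: rows with parent_id in {12,13} -> omega (id 14, level 4).
Iteration 5: no rows with parent_id in {14}; recursion stops.
Total rows emitted: 9.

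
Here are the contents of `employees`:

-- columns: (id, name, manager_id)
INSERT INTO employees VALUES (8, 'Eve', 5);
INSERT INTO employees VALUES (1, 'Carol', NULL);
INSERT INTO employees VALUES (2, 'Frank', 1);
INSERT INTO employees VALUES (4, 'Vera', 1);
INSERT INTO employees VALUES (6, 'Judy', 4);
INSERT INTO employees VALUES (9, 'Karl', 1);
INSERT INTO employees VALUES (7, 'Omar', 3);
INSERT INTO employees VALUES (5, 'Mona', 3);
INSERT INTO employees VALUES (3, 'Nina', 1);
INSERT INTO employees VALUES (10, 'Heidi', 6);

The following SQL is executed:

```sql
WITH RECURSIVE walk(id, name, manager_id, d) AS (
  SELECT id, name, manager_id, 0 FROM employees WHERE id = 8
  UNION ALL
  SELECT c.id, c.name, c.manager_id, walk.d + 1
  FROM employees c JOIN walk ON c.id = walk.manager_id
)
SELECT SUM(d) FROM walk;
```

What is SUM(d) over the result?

Base: id=8 (Eve), manager_id=5, d 0.
Iteration 1: join on id=5 -> Mona (id 5, manager_id=3, d 1).
Iteration 2: join on id=3 -> Nina (id 3, manager_id=1, d 2).
Iteration 3: join on id=1 -> Carol (id 1, manager_id=NULL, d 3).
Iteration 4: manager_id is NULL; no match; recursion stops.
SUM(d) = 0 + 1 + 2 + 3 = 6.

6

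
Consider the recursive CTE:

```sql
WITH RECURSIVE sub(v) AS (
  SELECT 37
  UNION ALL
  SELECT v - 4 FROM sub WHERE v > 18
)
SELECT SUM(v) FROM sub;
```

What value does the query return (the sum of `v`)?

Base: v=37.
Iteration 1: 37 > 18 holds -> v = 37 - 4 = 33.
Iteration 2: 33 > 18 holds -> v = 33 - 4 = 29.
Iteration 3: 29 > 18 holds -> v = 29 - 4 = 25.
Iteration 4: 25 > 18 holds -> v = 25 - 4 = 21.
Iteration 5: 21 > 18 holds -> v = 21 - 4 = 17.
Iteration 6: 17 > 18 fails; recursion stops.
SUM(v) = 37 + 33 + 29 + 25 + 21 + 17 = 162.

162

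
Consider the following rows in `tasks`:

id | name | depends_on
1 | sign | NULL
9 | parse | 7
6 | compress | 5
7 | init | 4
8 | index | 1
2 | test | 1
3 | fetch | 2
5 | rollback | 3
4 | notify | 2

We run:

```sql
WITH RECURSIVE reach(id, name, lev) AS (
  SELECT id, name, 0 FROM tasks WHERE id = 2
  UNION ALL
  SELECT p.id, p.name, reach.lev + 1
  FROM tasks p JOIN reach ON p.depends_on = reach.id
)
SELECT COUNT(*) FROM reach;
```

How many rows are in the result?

7

Base: id=2 (test) at lev 0.
Iteration 1: rows with depends_on in {2} -> fetch (id 3, lev 1), notify (id 4, lev 1).
Iteration 2: rows with depends_on in {3,4} -> rollback (id 5, lev 2), init (id 7, lev 2).
Iteration 3: rows with depends_on in {5,7} -> compress (id 6, lev 3), parse (id 9, lev 3).
Iteration 4: no rows with depends_on in {6,9}; recursion stops.
Total rows emitted: 7.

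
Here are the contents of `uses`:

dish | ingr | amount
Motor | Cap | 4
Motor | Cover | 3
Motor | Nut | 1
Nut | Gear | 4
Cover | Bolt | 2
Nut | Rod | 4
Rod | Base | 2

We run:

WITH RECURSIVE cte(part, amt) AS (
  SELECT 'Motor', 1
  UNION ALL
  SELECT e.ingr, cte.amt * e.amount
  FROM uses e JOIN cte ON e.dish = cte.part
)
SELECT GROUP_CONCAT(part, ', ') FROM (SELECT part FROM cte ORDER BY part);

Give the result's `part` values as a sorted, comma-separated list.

Base, Bolt, Cap, Cover, Gear, Motor, Nut, Rod

Base: (Motor, amt=1).
Iteration 1: components of {Motor} -> Cap = 1*4 = 4, Cover = 1*3 = 3, Nut = 1*1 = 1.
Iteration 2: components of {Cap,Cover,Nut} -> Bolt = 3*2 = 6, Gear = 1*4 = 4, Rod = 1*4 = 4.
Iteration 3: components of {Bolt,Gear,Rod} -> Base = 4*2 = 8.
Iteration 4: no further components; recursion stops.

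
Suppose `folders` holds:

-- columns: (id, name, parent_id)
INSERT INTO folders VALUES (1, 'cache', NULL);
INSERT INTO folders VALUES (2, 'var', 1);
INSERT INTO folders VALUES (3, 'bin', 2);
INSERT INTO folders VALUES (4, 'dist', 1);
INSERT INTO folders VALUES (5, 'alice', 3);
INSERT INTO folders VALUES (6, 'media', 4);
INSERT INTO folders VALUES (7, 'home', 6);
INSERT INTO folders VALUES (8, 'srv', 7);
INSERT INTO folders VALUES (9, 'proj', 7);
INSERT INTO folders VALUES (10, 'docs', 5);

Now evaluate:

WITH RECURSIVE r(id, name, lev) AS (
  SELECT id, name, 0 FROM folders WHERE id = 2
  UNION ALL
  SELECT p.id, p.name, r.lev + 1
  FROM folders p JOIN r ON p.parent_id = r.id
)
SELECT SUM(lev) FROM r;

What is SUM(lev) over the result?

6

Base: id=2 (var) at lev 0.
Iteration 1: rows with parent_id in {2} -> bin (id 3, lev 1).
Iteration 2: rows with parent_id in {3} -> alice (id 5, lev 2).
Iteration 3: rows with parent_id in {5} -> docs (id 10, lev 3).
Iteration 4: no rows with parent_id in {10}; recursion stops.
SUM(lev) = 0 + 1 + 2 + 3 = 6.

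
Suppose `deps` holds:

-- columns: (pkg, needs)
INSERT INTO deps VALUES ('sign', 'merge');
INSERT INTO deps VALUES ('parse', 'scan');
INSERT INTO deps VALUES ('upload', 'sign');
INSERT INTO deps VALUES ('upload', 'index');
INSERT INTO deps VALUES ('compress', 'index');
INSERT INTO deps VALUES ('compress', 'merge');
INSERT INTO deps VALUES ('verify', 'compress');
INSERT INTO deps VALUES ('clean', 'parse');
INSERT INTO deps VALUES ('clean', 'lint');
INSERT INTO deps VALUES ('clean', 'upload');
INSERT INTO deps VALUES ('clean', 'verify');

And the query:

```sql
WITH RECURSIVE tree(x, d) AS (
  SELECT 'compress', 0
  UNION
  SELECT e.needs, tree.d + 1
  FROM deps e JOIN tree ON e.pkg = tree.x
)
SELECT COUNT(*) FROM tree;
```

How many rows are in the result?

3

Base: (compress, d=0).
Iteration 1: edges from {compress} -> (index, d=1), (merge, d=1).
Iteration 2: no outgoing edges from {index,merge}; recursion stops.
Total rows emitted: 3.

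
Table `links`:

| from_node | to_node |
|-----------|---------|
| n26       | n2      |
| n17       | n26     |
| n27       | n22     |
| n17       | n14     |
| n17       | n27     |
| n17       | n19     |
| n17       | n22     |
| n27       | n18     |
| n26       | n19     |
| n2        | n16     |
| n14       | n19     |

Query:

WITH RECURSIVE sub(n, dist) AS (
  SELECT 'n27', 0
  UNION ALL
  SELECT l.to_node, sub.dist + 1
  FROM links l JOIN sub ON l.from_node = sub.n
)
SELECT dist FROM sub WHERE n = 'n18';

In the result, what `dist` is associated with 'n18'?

Base: (n27, dist=0).
Iteration 1: edges from {n27} -> (n18, dist=1), (n22, dist=1).
Iteration 2: no outgoing edges from {n18,n22}; recursion stops.

1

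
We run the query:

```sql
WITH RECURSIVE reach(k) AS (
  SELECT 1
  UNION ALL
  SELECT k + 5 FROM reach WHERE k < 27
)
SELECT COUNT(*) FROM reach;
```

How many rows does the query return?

Base: k=1.
Iteration 1: 1 < 27 holds -> k = 1 + 5 = 6.
Iteration 2: 6 < 27 holds -> k = 6 + 5 = 11.
Iteration 3: 11 < 27 holds -> k = 11 + 5 = 16.
Iteration 4: 16 < 27 holds -> k = 16 + 5 = 21.
Iteration 5: 21 < 27 holds -> k = 21 + 5 = 26.
Iteration 6: 26 < 27 holds -> k = 26 + 5 = 31.
Iteration 7: 31 < 27 fails; recursion stops.
Total rows emitted: 7.

7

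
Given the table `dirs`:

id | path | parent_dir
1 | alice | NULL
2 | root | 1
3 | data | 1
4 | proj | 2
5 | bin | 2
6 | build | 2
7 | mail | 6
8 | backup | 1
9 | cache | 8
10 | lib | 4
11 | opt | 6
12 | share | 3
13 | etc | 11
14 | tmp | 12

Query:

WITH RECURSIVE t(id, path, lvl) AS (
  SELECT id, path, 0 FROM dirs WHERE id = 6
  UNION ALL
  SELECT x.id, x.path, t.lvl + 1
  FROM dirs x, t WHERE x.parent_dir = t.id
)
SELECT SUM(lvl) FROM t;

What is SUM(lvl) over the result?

4

Base: id=6 (build) at lvl 0.
Iteration 1: rows with parent_dir in {6} -> mail (id 7, lvl 1), opt (id 11, lvl 1).
Iteration 2: rows with parent_dir in {7,11} -> etc (id 13, lvl 2).
Iteration 3: no rows with parent_dir in {13}; recursion stops.
SUM(lvl) = 0 + 1 + 1 + 2 = 4.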